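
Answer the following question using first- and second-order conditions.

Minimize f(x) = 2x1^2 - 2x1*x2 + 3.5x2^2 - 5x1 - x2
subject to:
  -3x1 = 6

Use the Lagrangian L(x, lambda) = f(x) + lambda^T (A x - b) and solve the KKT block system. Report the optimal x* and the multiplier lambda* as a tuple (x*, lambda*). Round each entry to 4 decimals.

Form the Lagrangian:
  L(x, lambda) = (1/2) x^T Q x + c^T x + lambda^T (A x - b)
Stationarity (grad_x L = 0): Q x + c + A^T lambda = 0.
Primal feasibility: A x = b.

This gives the KKT block system:
  [ Q   A^T ] [ x     ]   [-c ]
  [ A    0  ] [ lambda ] = [ b ]

Solving the linear system:
  x*      = (-2, -0.4286)
  lambda* = (-4.0476)
  f(x*)   = 17.3571

x* = (-2, -0.4286), lambda* = (-4.0476)


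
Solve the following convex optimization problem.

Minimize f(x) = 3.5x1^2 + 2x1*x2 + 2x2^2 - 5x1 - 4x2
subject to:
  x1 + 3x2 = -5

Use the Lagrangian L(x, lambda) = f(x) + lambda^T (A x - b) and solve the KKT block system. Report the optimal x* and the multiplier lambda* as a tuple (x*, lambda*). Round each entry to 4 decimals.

Form the Lagrangian:
  L(x, lambda) = (1/2) x^T Q x + c^T x + lambda^T (A x - b)
Stationarity (grad_x L = 0): Q x + c + A^T lambda = 0.
Primal feasibility: A x = b.

This gives the KKT block system:
  [ Q   A^T ] [ x     ]   [-c ]
  [ A    0  ] [ lambda ] = [ b ]

Solving the linear system:
  x*      = (0.7818, -1.9273)
  lambda* = (3.3818)
  f(x*)   = 10.3545

x* = (0.7818, -1.9273), lambda* = (3.3818)


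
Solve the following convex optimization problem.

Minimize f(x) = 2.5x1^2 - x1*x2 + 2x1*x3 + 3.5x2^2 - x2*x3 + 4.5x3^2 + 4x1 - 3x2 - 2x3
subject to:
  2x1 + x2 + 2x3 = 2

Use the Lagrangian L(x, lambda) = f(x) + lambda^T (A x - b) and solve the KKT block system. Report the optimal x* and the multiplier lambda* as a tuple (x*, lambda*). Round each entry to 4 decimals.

Form the Lagrangian:
  L(x, lambda) = (1/2) x^T Q x + c^T x + lambda^T (A x - b)
Stationarity (grad_x L = 0): Q x + c + A^T lambda = 0.
Primal feasibility: A x = b.

This gives the KKT block system:
  [ Q   A^T ] [ x     ]   [-c ]
  [ A    0  ] [ lambda ] = [ b ]

Solving the linear system:
  x*      = (-0.1773, 0.7922, 0.7812)
  lambda* = (-1.9418)
  f(x*)   = -0.3823

x* = (-0.1773, 0.7922, 0.7812), lambda* = (-1.9418)


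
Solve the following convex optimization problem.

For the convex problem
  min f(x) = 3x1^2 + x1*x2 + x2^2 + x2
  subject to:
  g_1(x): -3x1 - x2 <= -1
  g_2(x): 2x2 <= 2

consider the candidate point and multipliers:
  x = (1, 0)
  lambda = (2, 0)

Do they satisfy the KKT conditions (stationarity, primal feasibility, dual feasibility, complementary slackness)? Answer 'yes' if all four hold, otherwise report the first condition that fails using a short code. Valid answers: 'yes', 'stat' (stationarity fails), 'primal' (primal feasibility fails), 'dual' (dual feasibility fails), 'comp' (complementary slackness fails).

Gradient of f: grad f(x) = Q x + c = (6, 2)
Constraint values g_i(x) = a_i^T x - b_i:
  g_1((1, 0)) = -2
  g_2((1, 0)) = -2
Stationarity residual: grad f(x) + sum_i lambda_i a_i = (0, 0)
  -> stationarity OK
Primal feasibility (all g_i <= 0): OK
Dual feasibility (all lambda_i >= 0): OK
Complementary slackness (lambda_i * g_i(x) = 0 for all i): FAILS

Verdict: the first failing condition is complementary_slackness -> comp.

comp


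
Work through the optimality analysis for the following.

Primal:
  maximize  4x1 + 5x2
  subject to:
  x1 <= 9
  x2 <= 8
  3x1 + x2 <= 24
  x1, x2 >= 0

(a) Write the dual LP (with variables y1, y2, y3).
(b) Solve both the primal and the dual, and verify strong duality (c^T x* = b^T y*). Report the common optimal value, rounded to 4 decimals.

The standard primal-dual pair for 'max c^T x s.t. A x <= b, x >= 0' is:
  Dual:  min b^T y  s.t.  A^T y >= c,  y >= 0.

So the dual LP is:
  minimize  9y1 + 8y2 + 24y3
  subject to:
    y1 + 3y3 >= 4
    y2 + y3 >= 5
    y1, y2, y3 >= 0

Solving the primal: x* = (5.3333, 8).
  primal value c^T x* = 61.3333.
Solving the dual: y* = (0, 3.6667, 1.3333).
  dual value b^T y* = 61.3333.
Strong duality: c^T x* = b^T y*. Confirmed.

61.3333


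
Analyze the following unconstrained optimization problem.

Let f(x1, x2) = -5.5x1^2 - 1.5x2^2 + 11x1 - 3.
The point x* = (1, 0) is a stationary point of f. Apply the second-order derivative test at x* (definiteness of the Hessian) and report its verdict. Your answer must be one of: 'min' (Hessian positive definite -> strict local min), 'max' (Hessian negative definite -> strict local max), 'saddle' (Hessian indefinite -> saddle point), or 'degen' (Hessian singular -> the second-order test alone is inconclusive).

Compute the Hessian H = grad^2 f:
  H = [[-11, 0], [0, -3]]
Verify stationarity: grad f(x*) = H x* + g = (0, 0).
Eigenvalues of H: -11, -3.
Both eigenvalues < 0, so H is negative definite -> x* is a strict local max.

max


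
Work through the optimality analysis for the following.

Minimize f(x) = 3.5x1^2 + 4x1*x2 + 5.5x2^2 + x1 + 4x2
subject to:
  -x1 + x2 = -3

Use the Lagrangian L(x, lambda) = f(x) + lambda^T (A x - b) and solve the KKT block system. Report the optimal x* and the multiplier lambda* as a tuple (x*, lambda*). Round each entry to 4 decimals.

Form the Lagrangian:
  L(x, lambda) = (1/2) x^T Q x + c^T x + lambda^T (A x - b)
Stationarity (grad_x L = 0): Q x + c + A^T lambda = 0.
Primal feasibility: A x = b.

This gives the KKT block system:
  [ Q   A^T ] [ x     ]   [-c ]
  [ A    0  ] [ lambda ] = [ b ]

Solving the linear system:
  x*      = (1.5385, -1.4615)
  lambda* = (5.9231)
  f(x*)   = 6.7308

x* = (1.5385, -1.4615), lambda* = (5.9231)


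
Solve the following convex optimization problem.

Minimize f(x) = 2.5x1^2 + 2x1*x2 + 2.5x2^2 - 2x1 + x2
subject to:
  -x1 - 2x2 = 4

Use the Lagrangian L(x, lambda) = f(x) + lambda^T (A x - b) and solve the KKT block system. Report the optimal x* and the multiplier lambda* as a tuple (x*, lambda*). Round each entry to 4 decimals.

Form the Lagrangian:
  L(x, lambda) = (1/2) x^T Q x + c^T x + lambda^T (A x - b)
Stationarity (grad_x L = 0): Q x + c + A^T lambda = 0.
Primal feasibility: A x = b.

This gives the KKT block system:
  [ Q   A^T ] [ x     ]   [-c ]
  [ A    0  ] [ lambda ] = [ b ]

Solving the linear system:
  x*      = (0.3529, -2.1765)
  lambda* = (-4.5882)
  f(x*)   = 7.7353

x* = (0.3529, -2.1765), lambda* = (-4.5882)


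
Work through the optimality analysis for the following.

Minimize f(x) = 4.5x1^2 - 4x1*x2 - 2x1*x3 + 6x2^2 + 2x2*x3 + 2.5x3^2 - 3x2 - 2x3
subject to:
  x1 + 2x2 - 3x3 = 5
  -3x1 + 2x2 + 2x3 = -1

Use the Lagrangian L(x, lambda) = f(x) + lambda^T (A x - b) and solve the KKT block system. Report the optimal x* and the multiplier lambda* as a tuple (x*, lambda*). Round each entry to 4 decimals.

Form the Lagrangian:
  L(x, lambda) = (1/2) x^T Q x + c^T x + lambda^T (A x - b)
Stationarity (grad_x L = 0): Q x + c + A^T lambda = 0.
Primal feasibility: A x = b.

This gives the KKT block system:
  [ Q   A^T ] [ x     ]   [-c ]
  [ A    0  ] [ lambda ] = [ b ]

Solving the linear system:
  x*      = (0.3108, 0.9175, -0.9514)
  lambda* = (-2.0816, -0.3507)
  f(x*)   = 4.6037

x* = (0.3108, 0.9175, -0.9514), lambda* = (-2.0816, -0.3507)


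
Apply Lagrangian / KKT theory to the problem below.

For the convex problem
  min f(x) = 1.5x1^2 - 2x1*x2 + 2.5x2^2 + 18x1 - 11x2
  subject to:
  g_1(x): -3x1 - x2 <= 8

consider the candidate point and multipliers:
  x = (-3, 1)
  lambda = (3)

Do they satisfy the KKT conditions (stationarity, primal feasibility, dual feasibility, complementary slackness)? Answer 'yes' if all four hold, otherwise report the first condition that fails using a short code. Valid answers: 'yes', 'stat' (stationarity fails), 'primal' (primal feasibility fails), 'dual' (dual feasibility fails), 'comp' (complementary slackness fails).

Gradient of f: grad f(x) = Q x + c = (7, 0)
Constraint values g_i(x) = a_i^T x - b_i:
  g_1((-3, 1)) = 0
Stationarity residual: grad f(x) + sum_i lambda_i a_i = (-2, -3)
  -> stationarity FAILS
Primal feasibility (all g_i <= 0): OK
Dual feasibility (all lambda_i >= 0): OK
Complementary slackness (lambda_i * g_i(x) = 0 for all i): OK

Verdict: the first failing condition is stationarity -> stat.

stat


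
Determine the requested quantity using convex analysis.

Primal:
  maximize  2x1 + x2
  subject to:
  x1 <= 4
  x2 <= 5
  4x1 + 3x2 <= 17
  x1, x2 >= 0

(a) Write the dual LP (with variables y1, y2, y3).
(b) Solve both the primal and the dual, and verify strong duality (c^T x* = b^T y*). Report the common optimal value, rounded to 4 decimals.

The standard primal-dual pair for 'max c^T x s.t. A x <= b, x >= 0' is:
  Dual:  min b^T y  s.t.  A^T y >= c,  y >= 0.

So the dual LP is:
  minimize  4y1 + 5y2 + 17y3
  subject to:
    y1 + 4y3 >= 2
    y2 + 3y3 >= 1
    y1, y2, y3 >= 0

Solving the primal: x* = (4, 0.3333).
  primal value c^T x* = 8.3333.
Solving the dual: y* = (0.6667, 0, 0.3333).
  dual value b^T y* = 8.3333.
Strong duality: c^T x* = b^T y*. Confirmed.

8.3333


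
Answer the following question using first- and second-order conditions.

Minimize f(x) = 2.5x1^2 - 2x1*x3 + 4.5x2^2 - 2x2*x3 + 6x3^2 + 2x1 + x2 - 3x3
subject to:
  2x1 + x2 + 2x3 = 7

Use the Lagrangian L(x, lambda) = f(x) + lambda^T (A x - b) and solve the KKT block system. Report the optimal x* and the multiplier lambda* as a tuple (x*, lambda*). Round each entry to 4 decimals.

Form the Lagrangian:
  L(x, lambda) = (1/2) x^T Q x + c^T x + lambda^T (A x - b)
Stationarity (grad_x L = 0): Q x + c + A^T lambda = 0.
Primal feasibility: A x = b.

This gives the KKT block system:
  [ Q   A^T ] [ x     ]   [-c ]
  [ A    0  ] [ lambda ] = [ b ]

Solving the linear system:
  x*      = (1.8146, 0.6549, 1.358)
  lambda* = (-4.1784)
  f(x*)   = 14.7295

x* = (1.8146, 0.6549, 1.358), lambda* = (-4.1784)


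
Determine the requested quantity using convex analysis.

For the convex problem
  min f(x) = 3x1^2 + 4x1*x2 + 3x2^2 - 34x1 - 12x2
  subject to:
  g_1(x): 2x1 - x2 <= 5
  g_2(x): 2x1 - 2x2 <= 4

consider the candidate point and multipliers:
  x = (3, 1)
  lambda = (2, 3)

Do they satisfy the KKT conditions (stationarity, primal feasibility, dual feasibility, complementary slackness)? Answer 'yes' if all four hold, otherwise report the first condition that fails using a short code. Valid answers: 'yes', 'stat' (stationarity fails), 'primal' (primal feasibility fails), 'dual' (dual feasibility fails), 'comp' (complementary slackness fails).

Gradient of f: grad f(x) = Q x + c = (-12, 6)
Constraint values g_i(x) = a_i^T x - b_i:
  g_1((3, 1)) = 0
  g_2((3, 1)) = 0
Stationarity residual: grad f(x) + sum_i lambda_i a_i = (-2, -2)
  -> stationarity FAILS
Primal feasibility (all g_i <= 0): OK
Dual feasibility (all lambda_i >= 0): OK
Complementary slackness (lambda_i * g_i(x) = 0 for all i): OK

Verdict: the first failing condition is stationarity -> stat.

stat


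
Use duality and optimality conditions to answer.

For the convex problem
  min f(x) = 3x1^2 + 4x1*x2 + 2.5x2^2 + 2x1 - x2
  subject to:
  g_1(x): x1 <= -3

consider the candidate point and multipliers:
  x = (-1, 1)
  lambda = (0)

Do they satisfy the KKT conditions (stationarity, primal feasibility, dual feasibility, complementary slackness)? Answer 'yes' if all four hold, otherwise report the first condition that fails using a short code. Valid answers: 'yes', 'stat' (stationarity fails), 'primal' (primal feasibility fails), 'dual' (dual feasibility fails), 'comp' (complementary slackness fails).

Gradient of f: grad f(x) = Q x + c = (0, 0)
Constraint values g_i(x) = a_i^T x - b_i:
  g_1((-1, 1)) = 2
Stationarity residual: grad f(x) + sum_i lambda_i a_i = (0, 0)
  -> stationarity OK
Primal feasibility (all g_i <= 0): FAILS
Dual feasibility (all lambda_i >= 0): OK
Complementary slackness (lambda_i * g_i(x) = 0 for all i): OK

Verdict: the first failing condition is primal_feasibility -> primal.

primal


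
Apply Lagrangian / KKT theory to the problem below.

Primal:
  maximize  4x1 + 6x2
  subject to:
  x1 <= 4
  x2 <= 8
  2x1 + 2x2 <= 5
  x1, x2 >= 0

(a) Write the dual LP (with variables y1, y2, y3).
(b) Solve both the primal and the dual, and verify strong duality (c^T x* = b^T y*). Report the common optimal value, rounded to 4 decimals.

The standard primal-dual pair for 'max c^T x s.t. A x <= b, x >= 0' is:
  Dual:  min b^T y  s.t.  A^T y >= c,  y >= 0.

So the dual LP is:
  minimize  4y1 + 8y2 + 5y3
  subject to:
    y1 + 2y3 >= 4
    y2 + 2y3 >= 6
    y1, y2, y3 >= 0

Solving the primal: x* = (0, 2.5).
  primal value c^T x* = 15.
Solving the dual: y* = (0, 0, 3).
  dual value b^T y* = 15.
Strong duality: c^T x* = b^T y*. Confirmed.

15


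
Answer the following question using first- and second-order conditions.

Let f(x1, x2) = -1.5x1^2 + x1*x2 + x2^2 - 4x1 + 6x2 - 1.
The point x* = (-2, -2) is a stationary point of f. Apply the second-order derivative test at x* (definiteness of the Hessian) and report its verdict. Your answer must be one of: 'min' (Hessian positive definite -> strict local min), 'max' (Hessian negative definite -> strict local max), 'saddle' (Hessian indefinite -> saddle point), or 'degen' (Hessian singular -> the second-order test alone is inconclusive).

Compute the Hessian H = grad^2 f:
  H = [[-3, 1], [1, 2]]
Verify stationarity: grad f(x*) = H x* + g = (0, 0).
Eigenvalues of H: -3.1926, 2.1926.
Eigenvalues have mixed signs, so H is indefinite -> x* is a saddle point.

saddle


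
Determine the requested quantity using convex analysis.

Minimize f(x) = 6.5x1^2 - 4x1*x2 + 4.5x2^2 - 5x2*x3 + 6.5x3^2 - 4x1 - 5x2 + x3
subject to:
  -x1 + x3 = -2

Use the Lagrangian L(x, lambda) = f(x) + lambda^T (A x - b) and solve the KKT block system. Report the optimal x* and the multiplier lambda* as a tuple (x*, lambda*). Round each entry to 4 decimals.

Form the Lagrangian:
  L(x, lambda) = (1/2) x^T Q x + c^T x + lambda^T (A x - b)
Stationarity (grad_x L = 0): Q x + c + A^T lambda = 0.
Primal feasibility: A x = b.

This gives the KKT block system:
  [ Q   A^T ] [ x     ]   [-c ]
  [ A    0  ] [ lambda ] = [ b ]

Solving the linear system:
  x*      = (1.4118, 0.8562, -0.5882)
  lambda* = (10.9281)
  f(x*)   = 5.6699

x* = (1.4118, 0.8562, -0.5882), lambda* = (10.9281)


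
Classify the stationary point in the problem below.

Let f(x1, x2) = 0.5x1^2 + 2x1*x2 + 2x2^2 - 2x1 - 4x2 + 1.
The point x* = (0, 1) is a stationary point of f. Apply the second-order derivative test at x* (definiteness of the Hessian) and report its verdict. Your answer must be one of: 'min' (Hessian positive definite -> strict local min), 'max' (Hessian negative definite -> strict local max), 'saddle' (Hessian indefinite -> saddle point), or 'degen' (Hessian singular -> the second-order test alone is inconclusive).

Compute the Hessian H = grad^2 f:
  H = [[1, 2], [2, 4]]
Verify stationarity: grad f(x*) = H x* + g = (0, 0).
Eigenvalues of H: 0, 5.
H has a zero eigenvalue (singular; positive semidefinite but not definite), so H is neither positive definite, negative definite, nor indefinite. The second-order test alone is inconclusive -> degen.
(Indeed, f is constant along the null direction of H through x*, so x* is not a strict local extremum.)

degen


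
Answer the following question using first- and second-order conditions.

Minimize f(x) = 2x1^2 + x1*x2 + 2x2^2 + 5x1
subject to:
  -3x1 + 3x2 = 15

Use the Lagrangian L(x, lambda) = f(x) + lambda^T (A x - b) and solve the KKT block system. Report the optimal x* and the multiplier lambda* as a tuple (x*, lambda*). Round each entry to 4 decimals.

Form the Lagrangian:
  L(x, lambda) = (1/2) x^T Q x + c^T x + lambda^T (A x - b)
Stationarity (grad_x L = 0): Q x + c + A^T lambda = 0.
Primal feasibility: A x = b.

This gives the KKT block system:
  [ Q   A^T ] [ x     ]   [-c ]
  [ A    0  ] [ lambda ] = [ b ]

Solving the linear system:
  x*      = (-3, 2)
  lambda* = (-1.6667)
  f(x*)   = 5

x* = (-3, 2), lambda* = (-1.6667)


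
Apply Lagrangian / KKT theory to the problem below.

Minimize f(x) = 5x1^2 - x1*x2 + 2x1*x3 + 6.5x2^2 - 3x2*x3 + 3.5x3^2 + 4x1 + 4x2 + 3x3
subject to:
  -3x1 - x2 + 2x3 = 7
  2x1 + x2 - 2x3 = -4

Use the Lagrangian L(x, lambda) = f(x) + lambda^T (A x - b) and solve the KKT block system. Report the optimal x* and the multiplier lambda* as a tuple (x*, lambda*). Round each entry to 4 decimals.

Form the Lagrangian:
  L(x, lambda) = (1/2) x^T Q x + c^T x + lambda^T (A x - b)
Stationarity (grad_x L = 0): Q x + c + A^T lambda = 0.
Primal feasibility: A x = b.

This gives the KKT block system:
  [ Q   A^T ] [ x     ]   [-c ]
  [ A    0  ] [ lambda ] = [ b ]

Solving the linear system:
  x*      = (-3, -0.4255, -1.2128)
  lambda* = (-38.2128, -43.3191)
  f(x*)   = 38.4362

x* = (-3, -0.4255, -1.2128), lambda* = (-38.2128, -43.3191)


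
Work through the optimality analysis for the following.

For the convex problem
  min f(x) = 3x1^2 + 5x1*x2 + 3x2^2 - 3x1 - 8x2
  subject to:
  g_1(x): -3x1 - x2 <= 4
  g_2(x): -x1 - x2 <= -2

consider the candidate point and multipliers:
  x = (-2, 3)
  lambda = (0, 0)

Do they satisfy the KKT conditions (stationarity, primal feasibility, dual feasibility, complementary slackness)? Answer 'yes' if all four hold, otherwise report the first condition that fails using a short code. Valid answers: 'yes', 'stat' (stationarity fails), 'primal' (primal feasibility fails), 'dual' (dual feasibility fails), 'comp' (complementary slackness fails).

Gradient of f: grad f(x) = Q x + c = (0, 0)
Constraint values g_i(x) = a_i^T x - b_i:
  g_1((-2, 3)) = -1
  g_2((-2, 3)) = 1
Stationarity residual: grad f(x) + sum_i lambda_i a_i = (0, 0)
  -> stationarity OK
Primal feasibility (all g_i <= 0): FAILS
Dual feasibility (all lambda_i >= 0): OK
Complementary slackness (lambda_i * g_i(x) = 0 for all i): OK

Verdict: the first failing condition is primal_feasibility -> primal.

primal


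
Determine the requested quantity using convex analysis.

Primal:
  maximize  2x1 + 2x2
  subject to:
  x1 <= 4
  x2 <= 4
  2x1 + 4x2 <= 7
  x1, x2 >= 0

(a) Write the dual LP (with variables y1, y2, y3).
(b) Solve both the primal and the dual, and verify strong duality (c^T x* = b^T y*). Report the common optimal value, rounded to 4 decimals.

The standard primal-dual pair for 'max c^T x s.t. A x <= b, x >= 0' is:
  Dual:  min b^T y  s.t.  A^T y >= c,  y >= 0.

So the dual LP is:
  minimize  4y1 + 4y2 + 7y3
  subject to:
    y1 + 2y3 >= 2
    y2 + 4y3 >= 2
    y1, y2, y3 >= 0

Solving the primal: x* = (3.5, 0).
  primal value c^T x* = 7.
Solving the dual: y* = (0, 0, 1).
  dual value b^T y* = 7.
Strong duality: c^T x* = b^T y*. Confirmed.

7


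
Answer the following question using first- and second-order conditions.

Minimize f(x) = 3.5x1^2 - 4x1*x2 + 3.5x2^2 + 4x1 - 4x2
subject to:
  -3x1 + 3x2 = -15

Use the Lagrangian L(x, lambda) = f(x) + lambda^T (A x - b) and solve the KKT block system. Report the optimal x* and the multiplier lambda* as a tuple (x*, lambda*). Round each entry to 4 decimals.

Form the Lagrangian:
  L(x, lambda) = (1/2) x^T Q x + c^T x + lambda^T (A x - b)
Stationarity (grad_x L = 0): Q x + c + A^T lambda = 0.
Primal feasibility: A x = b.

This gives the KKT block system:
  [ Q   A^T ] [ x     ]   [-c ]
  [ A    0  ] [ lambda ] = [ b ]

Solving the linear system:
  x*      = (2.5, -2.5)
  lambda* = (10.5)
  f(x*)   = 88.75

x* = (2.5, -2.5), lambda* = (10.5)


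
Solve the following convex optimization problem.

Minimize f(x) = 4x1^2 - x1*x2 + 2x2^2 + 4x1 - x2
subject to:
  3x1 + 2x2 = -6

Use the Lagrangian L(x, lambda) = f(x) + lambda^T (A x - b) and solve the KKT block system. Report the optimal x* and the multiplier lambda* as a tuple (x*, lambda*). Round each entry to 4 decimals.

Form the Lagrangian:
  L(x, lambda) = (1/2) x^T Q x + c^T x + lambda^T (A x - b)
Stationarity (grad_x L = 0): Q x + c + A^T lambda = 0.
Primal feasibility: A x = b.

This gives the KKT block system:
  [ Q   A^T ] [ x     ]   [-c ]
  [ A    0  ] [ lambda ] = [ b ]

Solving the linear system:
  x*      = (-1.325, -1.0125)
  lambda* = (1.8625)
  f(x*)   = 3.4437

x* = (-1.325, -1.0125), lambda* = (1.8625)


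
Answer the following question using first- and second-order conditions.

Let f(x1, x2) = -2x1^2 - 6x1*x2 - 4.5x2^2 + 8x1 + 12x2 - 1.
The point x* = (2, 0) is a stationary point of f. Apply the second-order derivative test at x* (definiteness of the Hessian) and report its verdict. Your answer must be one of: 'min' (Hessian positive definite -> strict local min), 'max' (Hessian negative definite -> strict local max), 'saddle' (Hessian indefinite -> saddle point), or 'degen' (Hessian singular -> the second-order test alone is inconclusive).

Compute the Hessian H = grad^2 f:
  H = [[-4, -6], [-6, -9]]
Verify stationarity: grad f(x*) = H x* + g = (0, 0).
Eigenvalues of H: -13, 0.
H has a zero eigenvalue (singular; negative semidefinite but not definite), so H is neither positive definite, negative definite, nor indefinite. The second-order test alone is inconclusive -> degen.
(Indeed, f is constant along the null direction of H through x*, so x* is not a strict local extremum.)

degen


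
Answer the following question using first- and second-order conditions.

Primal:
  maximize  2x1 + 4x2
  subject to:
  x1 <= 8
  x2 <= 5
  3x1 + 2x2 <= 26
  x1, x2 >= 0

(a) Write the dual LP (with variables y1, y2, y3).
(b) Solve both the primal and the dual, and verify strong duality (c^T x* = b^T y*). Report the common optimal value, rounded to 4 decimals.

The standard primal-dual pair for 'max c^T x s.t. A x <= b, x >= 0' is:
  Dual:  min b^T y  s.t.  A^T y >= c,  y >= 0.

So the dual LP is:
  minimize  8y1 + 5y2 + 26y3
  subject to:
    y1 + 3y3 >= 2
    y2 + 2y3 >= 4
    y1, y2, y3 >= 0

Solving the primal: x* = (5.3333, 5).
  primal value c^T x* = 30.6667.
Solving the dual: y* = (0, 2.6667, 0.6667).
  dual value b^T y* = 30.6667.
Strong duality: c^T x* = b^T y*. Confirmed.

30.6667


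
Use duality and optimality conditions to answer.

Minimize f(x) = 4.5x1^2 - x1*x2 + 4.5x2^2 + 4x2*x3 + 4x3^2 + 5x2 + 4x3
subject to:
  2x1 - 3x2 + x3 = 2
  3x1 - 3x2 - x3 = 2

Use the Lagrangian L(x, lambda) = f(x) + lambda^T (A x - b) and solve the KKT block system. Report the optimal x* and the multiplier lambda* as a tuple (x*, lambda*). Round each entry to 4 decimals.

Form the Lagrangian:
  L(x, lambda) = (1/2) x^T Q x + c^T x + lambda^T (A x - b)
Stationarity (grad_x L = 0): Q x + c + A^T lambda = 0.
Primal feasibility: A x = b.

This gives the KKT block system:
  [ Q   A^T ] [ x     ]   [-c ]
  [ A    0  ] [ lambda ] = [ b ]

Solving the linear system:
  x*      = (-0.0264, -0.6887, -0.0132)
  lambda* = (-0.7739, 0.3656)
  f(x*)   = -1.3399

x* = (-0.0264, -0.6887, -0.0132), lambda* = (-0.7739, 0.3656)


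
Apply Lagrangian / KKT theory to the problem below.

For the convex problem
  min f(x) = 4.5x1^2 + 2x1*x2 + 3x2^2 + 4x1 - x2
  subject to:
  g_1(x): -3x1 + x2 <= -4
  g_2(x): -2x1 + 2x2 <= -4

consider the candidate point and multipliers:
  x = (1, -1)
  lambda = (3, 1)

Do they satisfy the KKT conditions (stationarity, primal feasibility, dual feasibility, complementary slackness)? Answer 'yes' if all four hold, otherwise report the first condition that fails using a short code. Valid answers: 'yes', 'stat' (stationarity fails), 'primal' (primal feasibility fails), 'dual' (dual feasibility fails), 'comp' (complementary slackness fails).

Gradient of f: grad f(x) = Q x + c = (11, -5)
Constraint values g_i(x) = a_i^T x - b_i:
  g_1((1, -1)) = 0
  g_2((1, -1)) = 0
Stationarity residual: grad f(x) + sum_i lambda_i a_i = (0, 0)
  -> stationarity OK
Primal feasibility (all g_i <= 0): OK
Dual feasibility (all lambda_i >= 0): OK
Complementary slackness (lambda_i * g_i(x) = 0 for all i): OK

Verdict: yes, KKT holds.

yes


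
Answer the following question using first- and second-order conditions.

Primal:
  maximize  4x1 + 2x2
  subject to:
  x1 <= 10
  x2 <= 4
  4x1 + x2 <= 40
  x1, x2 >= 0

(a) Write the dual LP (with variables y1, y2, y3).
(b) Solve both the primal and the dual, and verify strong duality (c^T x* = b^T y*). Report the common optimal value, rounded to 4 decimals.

The standard primal-dual pair for 'max c^T x s.t. A x <= b, x >= 0' is:
  Dual:  min b^T y  s.t.  A^T y >= c,  y >= 0.

So the dual LP is:
  minimize  10y1 + 4y2 + 40y3
  subject to:
    y1 + 4y3 >= 4
    y2 + y3 >= 2
    y1, y2, y3 >= 0

Solving the primal: x* = (9, 4).
  primal value c^T x* = 44.
Solving the dual: y* = (0, 1, 1).
  dual value b^T y* = 44.
Strong duality: c^T x* = b^T y*. Confirmed.

44


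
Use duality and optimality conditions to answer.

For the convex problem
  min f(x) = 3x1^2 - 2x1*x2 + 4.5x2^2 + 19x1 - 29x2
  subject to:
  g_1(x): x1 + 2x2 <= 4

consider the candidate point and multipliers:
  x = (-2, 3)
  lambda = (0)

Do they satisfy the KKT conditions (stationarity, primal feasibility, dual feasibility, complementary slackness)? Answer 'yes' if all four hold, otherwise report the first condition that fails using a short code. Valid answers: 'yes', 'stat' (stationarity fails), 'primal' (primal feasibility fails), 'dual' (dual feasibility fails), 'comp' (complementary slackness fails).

Gradient of f: grad f(x) = Q x + c = (1, 2)
Constraint values g_i(x) = a_i^T x - b_i:
  g_1((-2, 3)) = 0
Stationarity residual: grad f(x) + sum_i lambda_i a_i = (1, 2)
  -> stationarity FAILS
Primal feasibility (all g_i <= 0): OK
Dual feasibility (all lambda_i >= 0): OK
Complementary slackness (lambda_i * g_i(x) = 0 for all i): OK

Verdict: the first failing condition is stationarity -> stat.

stat


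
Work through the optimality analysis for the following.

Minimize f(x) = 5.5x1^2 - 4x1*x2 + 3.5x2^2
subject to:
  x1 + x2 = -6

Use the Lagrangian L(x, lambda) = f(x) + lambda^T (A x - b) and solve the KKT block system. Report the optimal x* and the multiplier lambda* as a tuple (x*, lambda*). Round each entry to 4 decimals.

Form the Lagrangian:
  L(x, lambda) = (1/2) x^T Q x + c^T x + lambda^T (A x - b)
Stationarity (grad_x L = 0): Q x + c + A^T lambda = 0.
Primal feasibility: A x = b.

This gives the KKT block system:
  [ Q   A^T ] [ x     ]   [-c ]
  [ A    0  ] [ lambda ] = [ b ]

Solving the linear system:
  x*      = (-2.5385, -3.4615)
  lambda* = (14.0769)
  f(x*)   = 42.2308

x* = (-2.5385, -3.4615), lambda* = (14.0769)


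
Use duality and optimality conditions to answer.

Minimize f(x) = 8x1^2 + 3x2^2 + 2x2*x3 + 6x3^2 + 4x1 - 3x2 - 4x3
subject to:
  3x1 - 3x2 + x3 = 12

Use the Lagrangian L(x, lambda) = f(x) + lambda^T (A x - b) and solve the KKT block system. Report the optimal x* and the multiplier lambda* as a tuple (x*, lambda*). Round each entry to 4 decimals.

Form the Lagrangian:
  L(x, lambda) = (1/2) x^T Q x + c^T x + lambda^T (A x - b)
Stationarity (grad_x L = 0): Q x + c + A^T lambda = 0.
Primal feasibility: A x = b.

This gives the KKT block system:
  [ Q   A^T ] [ x     ]   [-c ]
  [ A    0  ] [ lambda ] = [ b ]

Solving the linear system:
  x*      = (0.8151, -2.7626, 1.2671)
  lambda* = (-5.6804)
  f(x*)   = 37.3219

x* = (0.8151, -2.7626, 1.2671), lambda* = (-5.6804)


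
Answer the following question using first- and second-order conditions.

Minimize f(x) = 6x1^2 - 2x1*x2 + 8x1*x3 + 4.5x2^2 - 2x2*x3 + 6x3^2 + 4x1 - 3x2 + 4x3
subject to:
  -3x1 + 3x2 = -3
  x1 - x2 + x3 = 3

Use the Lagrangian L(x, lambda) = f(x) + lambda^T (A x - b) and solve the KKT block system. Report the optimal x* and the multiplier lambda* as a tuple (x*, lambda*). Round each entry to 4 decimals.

Form the Lagrangian:
  L(x, lambda) = (1/2) x^T Q x + c^T x + lambda^T (A x - b)
Stationarity (grad_x L = 0): Q x + c + A^T lambda = 0.
Primal feasibility: A x = b.

This gives the KKT block system:
  [ Q   A^T ] [ x     ]   [-c ]
  [ A    0  ] [ lambda ] = [ b ]

Solving the linear system:
  x*      = (-0.3529, -1.3529, 2)
  lambda* = (-3.1373, -27.8824)
  f(x*)   = 42.4412

x* = (-0.3529, -1.3529, 2), lambda* = (-3.1373, -27.8824)


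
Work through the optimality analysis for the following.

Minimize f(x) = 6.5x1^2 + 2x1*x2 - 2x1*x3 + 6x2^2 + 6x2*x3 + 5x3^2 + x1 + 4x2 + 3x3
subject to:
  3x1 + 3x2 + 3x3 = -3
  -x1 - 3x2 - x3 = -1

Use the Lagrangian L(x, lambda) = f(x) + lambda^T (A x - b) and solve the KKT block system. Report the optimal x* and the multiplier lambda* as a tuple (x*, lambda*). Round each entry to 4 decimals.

Form the Lagrangian:
  L(x, lambda) = (1/2) x^T Q x + c^T x + lambda^T (A x - b)
Stationarity (grad_x L = 0): Q x + c + A^T lambda = 0.
Primal feasibility: A x = b.

This gives the KKT block system:
  [ Q   A^T ] [ x     ]   [-c ]
  [ A    0  ] [ lambda ] = [ b ]

Solving the linear system:
  x*      = (-0.6667, 1, -1.3333)
  lambda* = (2.6111, 4.8333)
  f(x*)   = 6

x* = (-0.6667, 1, -1.3333), lambda* = (2.6111, 4.8333)


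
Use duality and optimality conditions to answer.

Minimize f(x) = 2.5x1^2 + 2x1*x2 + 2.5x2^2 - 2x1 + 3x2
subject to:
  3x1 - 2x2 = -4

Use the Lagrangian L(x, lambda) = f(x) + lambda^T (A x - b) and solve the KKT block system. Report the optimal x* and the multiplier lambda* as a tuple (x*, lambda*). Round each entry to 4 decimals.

Form the Lagrangian:
  L(x, lambda) = (1/2) x^T Q x + c^T x + lambda^T (A x - b)
Stationarity (grad_x L = 0): Q x + c + A^T lambda = 0.
Primal feasibility: A x = b.

This gives the KKT block system:
  [ Q   A^T ] [ x     ]   [-c ]
  [ A    0  ] [ lambda ] = [ b ]

Solving the linear system:
  x*      = (-0.9663, 0.5506)
  lambda* = (1.9101)
  f(x*)   = 5.6124

x* = (-0.9663, 0.5506), lambda* = (1.9101)


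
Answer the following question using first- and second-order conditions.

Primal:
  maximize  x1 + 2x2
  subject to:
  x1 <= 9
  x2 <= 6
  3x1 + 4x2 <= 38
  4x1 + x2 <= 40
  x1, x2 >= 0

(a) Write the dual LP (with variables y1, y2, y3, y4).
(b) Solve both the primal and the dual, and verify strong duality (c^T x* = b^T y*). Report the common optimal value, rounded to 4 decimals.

The standard primal-dual pair for 'max c^T x s.t. A x <= b, x >= 0' is:
  Dual:  min b^T y  s.t.  A^T y >= c,  y >= 0.

So the dual LP is:
  minimize  9y1 + 6y2 + 38y3 + 40y4
  subject to:
    y1 + 3y3 + 4y4 >= 1
    y2 + 4y3 + y4 >= 2
    y1, y2, y3, y4 >= 0

Solving the primal: x* = (4.6667, 6).
  primal value c^T x* = 16.6667.
Solving the dual: y* = (0, 0.6667, 0.3333, 0).
  dual value b^T y* = 16.6667.
Strong duality: c^T x* = b^T y*. Confirmed.

16.6667


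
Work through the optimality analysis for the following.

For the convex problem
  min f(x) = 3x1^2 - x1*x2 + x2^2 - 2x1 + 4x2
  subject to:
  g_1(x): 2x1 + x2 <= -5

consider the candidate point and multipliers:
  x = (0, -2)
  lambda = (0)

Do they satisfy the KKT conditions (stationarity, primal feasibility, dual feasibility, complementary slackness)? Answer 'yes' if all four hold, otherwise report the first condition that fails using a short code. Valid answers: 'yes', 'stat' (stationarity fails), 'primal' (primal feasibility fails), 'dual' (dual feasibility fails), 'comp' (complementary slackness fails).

Gradient of f: grad f(x) = Q x + c = (0, 0)
Constraint values g_i(x) = a_i^T x - b_i:
  g_1((0, -2)) = 3
Stationarity residual: grad f(x) + sum_i lambda_i a_i = (0, 0)
  -> stationarity OK
Primal feasibility (all g_i <= 0): FAILS
Dual feasibility (all lambda_i >= 0): OK
Complementary slackness (lambda_i * g_i(x) = 0 for all i): OK

Verdict: the first failing condition is primal_feasibility -> primal.

primal


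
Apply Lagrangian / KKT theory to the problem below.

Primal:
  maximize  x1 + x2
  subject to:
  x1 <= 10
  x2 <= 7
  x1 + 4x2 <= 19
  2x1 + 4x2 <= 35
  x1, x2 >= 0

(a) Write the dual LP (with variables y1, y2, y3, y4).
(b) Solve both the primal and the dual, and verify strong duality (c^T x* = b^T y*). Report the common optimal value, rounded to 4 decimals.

The standard primal-dual pair for 'max c^T x s.t. A x <= b, x >= 0' is:
  Dual:  min b^T y  s.t.  A^T y >= c,  y >= 0.

So the dual LP is:
  minimize  10y1 + 7y2 + 19y3 + 35y4
  subject to:
    y1 + y3 + 2y4 >= 1
    y2 + 4y3 + 4y4 >= 1
    y1, y2, y3, y4 >= 0

Solving the primal: x* = (10, 2.25).
  primal value c^T x* = 12.25.
Solving the dual: y* = (0.75, 0, 0.25, 0).
  dual value b^T y* = 12.25.
Strong duality: c^T x* = b^T y*. Confirmed.

12.25


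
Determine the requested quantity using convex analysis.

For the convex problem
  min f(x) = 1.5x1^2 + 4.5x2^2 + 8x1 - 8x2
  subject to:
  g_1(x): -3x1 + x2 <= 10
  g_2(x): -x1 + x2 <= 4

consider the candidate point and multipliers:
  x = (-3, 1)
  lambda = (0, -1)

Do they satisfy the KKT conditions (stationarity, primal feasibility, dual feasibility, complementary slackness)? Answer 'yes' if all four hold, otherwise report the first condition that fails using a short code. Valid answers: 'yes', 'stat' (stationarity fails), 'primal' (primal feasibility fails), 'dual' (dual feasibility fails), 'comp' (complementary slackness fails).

Gradient of f: grad f(x) = Q x + c = (-1, 1)
Constraint values g_i(x) = a_i^T x - b_i:
  g_1((-3, 1)) = 0
  g_2((-3, 1)) = 0
Stationarity residual: grad f(x) + sum_i lambda_i a_i = (0, 0)
  -> stationarity OK
Primal feasibility (all g_i <= 0): OK
Dual feasibility (all lambda_i >= 0): FAILS
Complementary slackness (lambda_i * g_i(x) = 0 for all i): OK

Verdict: the first failing condition is dual_feasibility -> dual.

dual


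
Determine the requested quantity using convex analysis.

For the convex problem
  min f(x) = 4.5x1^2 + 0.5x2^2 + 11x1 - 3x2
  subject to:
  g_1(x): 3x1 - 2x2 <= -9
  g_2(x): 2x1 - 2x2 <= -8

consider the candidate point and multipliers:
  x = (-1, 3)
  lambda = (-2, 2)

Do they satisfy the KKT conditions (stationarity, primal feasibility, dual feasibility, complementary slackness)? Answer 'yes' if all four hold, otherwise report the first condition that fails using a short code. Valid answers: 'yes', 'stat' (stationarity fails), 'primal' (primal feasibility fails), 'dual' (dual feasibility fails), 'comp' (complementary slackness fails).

Gradient of f: grad f(x) = Q x + c = (2, 0)
Constraint values g_i(x) = a_i^T x - b_i:
  g_1((-1, 3)) = 0
  g_2((-1, 3)) = 0
Stationarity residual: grad f(x) + sum_i lambda_i a_i = (0, 0)
  -> stationarity OK
Primal feasibility (all g_i <= 0): OK
Dual feasibility (all lambda_i >= 0): FAILS
Complementary slackness (lambda_i * g_i(x) = 0 for all i): OK

Verdict: the first failing condition is dual_feasibility -> dual.

dual


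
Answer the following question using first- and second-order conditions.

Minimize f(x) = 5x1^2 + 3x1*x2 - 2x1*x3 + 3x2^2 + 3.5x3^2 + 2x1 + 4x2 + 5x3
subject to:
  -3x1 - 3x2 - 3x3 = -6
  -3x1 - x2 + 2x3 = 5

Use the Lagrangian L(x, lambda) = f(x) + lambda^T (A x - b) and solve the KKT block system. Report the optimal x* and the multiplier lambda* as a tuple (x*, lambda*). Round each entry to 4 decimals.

Form the Lagrangian:
  L(x, lambda) = (1/2) x^T Q x + c^T x + lambda^T (A x - b)
Stationarity (grad_x L = 0): Q x + c + A^T lambda = 0.
Primal feasibility: A x = b.

This gives the KKT block system:
  [ Q   A^T ] [ x     ]   [-c ]
  [ A    0  ] [ lambda ] = [ b ]

Solving the linear system:
  x*      = (-0.4221, 0.3701, 2.0519)
  lambda* = (3.3463, -5.0844)
  f(x*)   = 28.1981

x* = (-0.4221, 0.3701, 2.0519), lambda* = (3.3463, -5.0844)


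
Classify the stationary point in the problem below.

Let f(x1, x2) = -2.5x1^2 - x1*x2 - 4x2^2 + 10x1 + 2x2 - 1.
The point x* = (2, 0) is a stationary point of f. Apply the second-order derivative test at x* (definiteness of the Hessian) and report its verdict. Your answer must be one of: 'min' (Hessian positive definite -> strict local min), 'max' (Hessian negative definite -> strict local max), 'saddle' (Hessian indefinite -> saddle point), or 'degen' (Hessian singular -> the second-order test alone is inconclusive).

Compute the Hessian H = grad^2 f:
  H = [[-5, -1], [-1, -8]]
Verify stationarity: grad f(x*) = H x* + g = (0, 0).
Eigenvalues of H: -8.3028, -4.6972.
Both eigenvalues < 0, so H is negative definite -> x* is a strict local max.

max


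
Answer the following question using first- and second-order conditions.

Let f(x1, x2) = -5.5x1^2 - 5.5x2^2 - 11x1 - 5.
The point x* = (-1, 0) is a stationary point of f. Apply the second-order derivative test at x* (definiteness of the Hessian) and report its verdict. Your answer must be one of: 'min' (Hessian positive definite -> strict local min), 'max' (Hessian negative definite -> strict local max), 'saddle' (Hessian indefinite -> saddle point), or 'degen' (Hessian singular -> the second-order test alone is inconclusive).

Compute the Hessian H = grad^2 f:
  H = [[-11, 0], [0, -11]]
Verify stationarity: grad f(x*) = H x* + g = (0, 0).
Eigenvalues of H: -11, -11.
Both eigenvalues < 0, so H is negative definite -> x* is a strict local max.

max


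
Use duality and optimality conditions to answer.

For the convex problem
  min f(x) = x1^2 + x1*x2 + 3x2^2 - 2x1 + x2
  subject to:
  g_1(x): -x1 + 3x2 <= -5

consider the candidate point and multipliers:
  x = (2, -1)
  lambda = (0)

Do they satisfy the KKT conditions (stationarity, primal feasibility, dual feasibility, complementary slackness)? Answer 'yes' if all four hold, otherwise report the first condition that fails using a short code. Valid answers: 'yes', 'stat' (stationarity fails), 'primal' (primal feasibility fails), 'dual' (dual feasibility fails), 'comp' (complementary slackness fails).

Gradient of f: grad f(x) = Q x + c = (1, -3)
Constraint values g_i(x) = a_i^T x - b_i:
  g_1((2, -1)) = 0
Stationarity residual: grad f(x) + sum_i lambda_i a_i = (1, -3)
  -> stationarity FAILS
Primal feasibility (all g_i <= 0): OK
Dual feasibility (all lambda_i >= 0): OK
Complementary slackness (lambda_i * g_i(x) = 0 for all i): OK

Verdict: the first failing condition is stationarity -> stat.

stat


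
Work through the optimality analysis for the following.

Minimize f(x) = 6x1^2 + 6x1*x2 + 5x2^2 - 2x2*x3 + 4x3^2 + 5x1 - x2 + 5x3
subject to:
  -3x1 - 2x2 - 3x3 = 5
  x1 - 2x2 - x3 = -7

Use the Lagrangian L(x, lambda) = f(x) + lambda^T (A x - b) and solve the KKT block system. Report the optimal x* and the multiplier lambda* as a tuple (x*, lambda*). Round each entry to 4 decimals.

Form the Lagrangian:
  L(x, lambda) = (1/2) x^T Q x + c^T x + lambda^T (A x - b)
Stationarity (grad_x L = 0): Q x + c + A^T lambda = 0.
Primal feasibility: A x = b.

This gives the KKT block system:
  [ Q   A^T ] [ x     ]   [-c ]
  [ A    0  ] [ lambda ] = [ b ]

Solving the linear system:
  x*      = (-2.7979, 2.3031, -0.4041)
  lambda* = (-2.9326, 5.9585)
  f(x*)   = 19.0298

x* = (-2.7979, 2.3031, -0.4041), lambda* = (-2.9326, 5.9585)


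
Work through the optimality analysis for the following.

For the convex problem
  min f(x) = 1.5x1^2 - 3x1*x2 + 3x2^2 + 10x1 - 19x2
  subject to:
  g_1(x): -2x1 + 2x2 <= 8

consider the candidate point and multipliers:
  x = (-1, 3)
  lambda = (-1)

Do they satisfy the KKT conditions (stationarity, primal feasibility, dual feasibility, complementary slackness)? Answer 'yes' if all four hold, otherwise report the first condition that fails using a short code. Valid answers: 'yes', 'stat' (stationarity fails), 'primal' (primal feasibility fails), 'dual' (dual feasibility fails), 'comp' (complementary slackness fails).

Gradient of f: grad f(x) = Q x + c = (-2, 2)
Constraint values g_i(x) = a_i^T x - b_i:
  g_1((-1, 3)) = 0
Stationarity residual: grad f(x) + sum_i lambda_i a_i = (0, 0)
  -> stationarity OK
Primal feasibility (all g_i <= 0): OK
Dual feasibility (all lambda_i >= 0): FAILS
Complementary slackness (lambda_i * g_i(x) = 0 for all i): OK

Verdict: the first failing condition is dual_feasibility -> dual.

dual


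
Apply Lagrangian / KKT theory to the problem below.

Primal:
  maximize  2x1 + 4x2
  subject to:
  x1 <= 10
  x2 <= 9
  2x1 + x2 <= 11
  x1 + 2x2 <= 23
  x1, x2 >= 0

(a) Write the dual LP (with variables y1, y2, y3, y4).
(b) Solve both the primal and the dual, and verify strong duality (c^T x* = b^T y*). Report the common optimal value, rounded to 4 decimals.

The standard primal-dual pair for 'max c^T x s.t. A x <= b, x >= 0' is:
  Dual:  min b^T y  s.t.  A^T y >= c,  y >= 0.

So the dual LP is:
  minimize  10y1 + 9y2 + 11y3 + 23y4
  subject to:
    y1 + 2y3 + y4 >= 2
    y2 + y3 + 2y4 >= 4
    y1, y2, y3, y4 >= 0

Solving the primal: x* = (1, 9).
  primal value c^T x* = 38.
Solving the dual: y* = (0, 3, 1, 0).
  dual value b^T y* = 38.
Strong duality: c^T x* = b^T y*. Confirmed.

38
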